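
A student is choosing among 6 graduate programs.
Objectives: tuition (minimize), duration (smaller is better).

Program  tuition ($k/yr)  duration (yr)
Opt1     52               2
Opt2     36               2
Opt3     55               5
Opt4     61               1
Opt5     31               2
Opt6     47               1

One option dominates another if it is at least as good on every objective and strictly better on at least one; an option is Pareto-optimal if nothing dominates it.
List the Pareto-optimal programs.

Opt5, Opt6

Opt1: dominated by Opt2 (tuition 36≤52, duration 2≤2).
Opt2: dominated by Opt5 (tuition 31≤36, duration 2≤2).
Opt3: dominated by Opt1 (tuition 52≤55, duration 2≤5).
Opt4: dominated by Opt6 (tuition 47≤61, duration 1≤1).
Opt5: not dominated (best tuition).
Opt6: not dominated.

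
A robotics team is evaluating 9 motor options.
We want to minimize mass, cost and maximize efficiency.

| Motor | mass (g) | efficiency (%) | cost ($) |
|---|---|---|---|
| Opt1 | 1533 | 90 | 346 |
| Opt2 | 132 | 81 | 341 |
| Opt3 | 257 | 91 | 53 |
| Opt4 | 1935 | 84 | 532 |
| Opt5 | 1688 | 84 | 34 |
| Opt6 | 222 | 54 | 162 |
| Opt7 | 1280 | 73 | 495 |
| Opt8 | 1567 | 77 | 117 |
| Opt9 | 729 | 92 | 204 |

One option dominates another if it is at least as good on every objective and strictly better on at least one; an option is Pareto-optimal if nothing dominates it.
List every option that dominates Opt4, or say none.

Opt1: mass 1533≤1935, efficiency 90≥84, cost 346≤532 — dominates Opt4.
Opt3: mass 257≤1935, efficiency 91≥84, cost 53≤532 — dominates Opt4.
Opt5: mass 1688≤1935, efficiency 84≥84, cost 34≤532 — dominates Opt4.
Opt9: mass 729≤1935, efficiency 92≥84, cost 204≤532 — dominates Opt4.
Others (Opt2, Opt6, Opt7, Opt8) are each worse than Opt4 on at least one objective.

Opt1, Opt3, Opt5, Opt9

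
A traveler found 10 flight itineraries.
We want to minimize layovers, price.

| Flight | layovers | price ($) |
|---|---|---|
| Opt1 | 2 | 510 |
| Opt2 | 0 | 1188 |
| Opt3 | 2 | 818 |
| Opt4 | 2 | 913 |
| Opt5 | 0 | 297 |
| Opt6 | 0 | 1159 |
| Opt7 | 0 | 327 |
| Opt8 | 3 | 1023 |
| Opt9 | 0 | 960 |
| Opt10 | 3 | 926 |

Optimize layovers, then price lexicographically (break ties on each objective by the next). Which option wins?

First minimize layovers: best is 0, kept {Opt2, Opt5, Opt6, Opt7, Opt9}.
Then minimize price: best is 297, kept {Opt5}.

Opt5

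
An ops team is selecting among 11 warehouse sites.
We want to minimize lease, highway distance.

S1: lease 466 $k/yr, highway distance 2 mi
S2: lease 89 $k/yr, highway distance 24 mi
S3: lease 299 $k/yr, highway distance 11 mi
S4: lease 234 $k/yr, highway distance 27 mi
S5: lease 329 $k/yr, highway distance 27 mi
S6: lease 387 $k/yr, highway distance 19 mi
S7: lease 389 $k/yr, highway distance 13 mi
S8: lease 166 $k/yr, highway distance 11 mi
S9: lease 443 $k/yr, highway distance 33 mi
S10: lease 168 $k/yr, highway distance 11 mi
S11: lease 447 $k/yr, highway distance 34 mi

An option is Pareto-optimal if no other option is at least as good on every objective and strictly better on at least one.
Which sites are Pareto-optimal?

S1: not dominated (best highway distance).
S2: not dominated (best lease).
S3: dominated by S8 (lease 166≤299, highway distance 11≤11).
S4: dominated by S2 (lease 89≤234, highway distance 24≤27).
S5: dominated by S2 (lease 89≤329, highway distance 24≤27).
S6: dominated by S3 (lease 299≤387, highway distance 11≤19).
S7: dominated by S3 (lease 299≤389, highway distance 11≤13).
S8: not dominated.
S9: dominated by S2 (lease 89≤443, highway distance 24≤33).
S10: dominated by S8 (lease 166≤168, highway distance 11≤11).
S11: dominated by S2 (lease 89≤447, highway distance 24≤34).

S1, S2, S8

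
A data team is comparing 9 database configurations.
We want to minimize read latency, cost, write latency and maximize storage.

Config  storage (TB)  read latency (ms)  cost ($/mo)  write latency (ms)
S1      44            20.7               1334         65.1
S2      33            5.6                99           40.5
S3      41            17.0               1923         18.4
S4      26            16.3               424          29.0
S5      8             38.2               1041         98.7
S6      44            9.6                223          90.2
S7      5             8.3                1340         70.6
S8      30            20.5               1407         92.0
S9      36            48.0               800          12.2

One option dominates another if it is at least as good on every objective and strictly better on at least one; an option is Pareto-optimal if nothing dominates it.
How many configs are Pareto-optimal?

S1: not dominated.
S2: not dominated (best read latency).
S3: not dominated.
S4: not dominated.
S5: dominated by S2 (storage 33≥8, read latency 5.6≤38.2, cost 99≤1041, write latency 40.5≤98.7).
S6: not dominated.
S7: dominated by S2 (storage 33≥5, read latency 5.6≤8.3, cost 99≤1340, write latency 40.5≤70.6).
S8: dominated by S2 (storage 33≥30, read latency 5.6≤20.5, cost 99≤1407, write latency 40.5≤92.0).
S9: not dominated (best write latency).
Pareto-optimal: S1, S2, S3, S4, S6, S9 → 6.

6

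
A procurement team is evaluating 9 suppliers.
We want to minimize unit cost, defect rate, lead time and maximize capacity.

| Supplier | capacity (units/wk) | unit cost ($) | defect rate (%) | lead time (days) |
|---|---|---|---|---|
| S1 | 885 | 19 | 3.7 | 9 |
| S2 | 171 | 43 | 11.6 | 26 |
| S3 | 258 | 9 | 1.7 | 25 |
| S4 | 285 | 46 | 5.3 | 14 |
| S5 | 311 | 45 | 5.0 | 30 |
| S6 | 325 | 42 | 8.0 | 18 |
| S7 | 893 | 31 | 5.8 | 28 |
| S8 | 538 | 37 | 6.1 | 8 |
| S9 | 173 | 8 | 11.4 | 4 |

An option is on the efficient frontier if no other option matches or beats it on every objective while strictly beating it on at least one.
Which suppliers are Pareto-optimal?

S1: not dominated.
S2: dominated by S1 (capacity 885≥171, unit cost 19≤43, defect rate 3.7≤11.6, lead time 9≤26).
S3: not dominated (best defect rate).
S4: dominated by S1 (capacity 885≥285, unit cost 19≤46, defect rate 3.7≤5.3, lead time 9≤14).
S5: dominated by S1 (capacity 885≥311, unit cost 19≤45, defect rate 3.7≤5.0, lead time 9≤30).
S6: dominated by S1 (capacity 885≥325, unit cost 19≤42, defect rate 3.7≤8.0, lead time 9≤18).
S7: not dominated (best capacity).
S8: not dominated.
S9: not dominated (best unit cost).

S1, S3, S7, S8, S9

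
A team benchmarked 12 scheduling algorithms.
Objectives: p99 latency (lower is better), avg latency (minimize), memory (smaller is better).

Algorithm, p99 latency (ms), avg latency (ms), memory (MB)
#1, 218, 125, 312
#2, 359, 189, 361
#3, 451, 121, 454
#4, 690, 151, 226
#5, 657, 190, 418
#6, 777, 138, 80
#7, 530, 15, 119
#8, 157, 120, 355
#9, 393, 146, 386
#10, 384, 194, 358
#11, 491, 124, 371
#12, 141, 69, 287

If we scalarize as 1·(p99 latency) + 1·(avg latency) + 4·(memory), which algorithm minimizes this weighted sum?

#7

#1: 1·218 + 1·125 + 4·312 = 1591
#2: 1·359 + 1·189 + 4·361 = 1992
#3: 1·451 + 1·121 + 4·454 = 2388
#4: 1·690 + 1·151 + 4·226 = 1745
#5: 1·657 + 1·190 + 4·418 = 2519
#6: 1·777 + 1·138 + 4·80 = 1235
#7: 1·530 + 1·15 + 4·119 = 1021
#8: 1·157 + 1·120 + 4·355 = 1697
#9: 1·393 + 1·146 + 4·386 = 2083
#10: 1·384 + 1·194 + 4·358 = 2010
#11: 1·491 + 1·124 + 4·371 = 2099
#12: 1·141 + 1·69 + 4·287 = 1358
Lowest: #7 at 1021.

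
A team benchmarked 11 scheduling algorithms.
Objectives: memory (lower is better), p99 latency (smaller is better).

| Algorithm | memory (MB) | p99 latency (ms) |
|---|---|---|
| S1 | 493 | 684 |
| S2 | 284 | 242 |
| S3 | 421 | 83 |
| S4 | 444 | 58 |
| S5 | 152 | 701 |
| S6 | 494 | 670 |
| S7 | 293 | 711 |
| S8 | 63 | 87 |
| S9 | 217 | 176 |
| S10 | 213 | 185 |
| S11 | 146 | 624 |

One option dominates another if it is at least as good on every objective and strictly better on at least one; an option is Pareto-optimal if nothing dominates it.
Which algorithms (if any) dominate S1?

S2: memory 284≤493, p99 latency 242≤684 — dominates S1.
S3: memory 421≤493, p99 latency 83≤684 — dominates S1.
S4: memory 444≤493, p99 latency 58≤684 — dominates S1.
S8: memory 63≤493, p99 latency 87≤684 — dominates S1.
S9: memory 217≤493, p99 latency 176≤684 — dominates S1.
S10: memory 213≤493, p99 latency 185≤684 — dominates S1.
S11: memory 146≤493, p99 latency 624≤684 — dominates S1.
Others (S5, S6, S7) are each worse than S1 on at least one objective.

S2, S3, S4, S8, S9, S10, S11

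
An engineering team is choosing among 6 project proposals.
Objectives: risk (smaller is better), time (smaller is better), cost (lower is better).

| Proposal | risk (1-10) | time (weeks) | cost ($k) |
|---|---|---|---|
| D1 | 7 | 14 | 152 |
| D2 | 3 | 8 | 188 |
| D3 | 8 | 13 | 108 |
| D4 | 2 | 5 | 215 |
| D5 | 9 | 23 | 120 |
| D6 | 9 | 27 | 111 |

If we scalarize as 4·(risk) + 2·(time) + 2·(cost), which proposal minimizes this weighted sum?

D3

D1: 4·7 + 2·14 + 2·152 = 360
D2: 4·3 + 2·8 + 2·188 = 404
D3: 4·8 + 2·13 + 2·108 = 274
D4: 4·2 + 2·5 + 2·215 = 448
D5: 4·9 + 2·23 + 2·120 = 322
D6: 4·9 + 2·27 + 2·111 = 312
Lowest: D3 at 274.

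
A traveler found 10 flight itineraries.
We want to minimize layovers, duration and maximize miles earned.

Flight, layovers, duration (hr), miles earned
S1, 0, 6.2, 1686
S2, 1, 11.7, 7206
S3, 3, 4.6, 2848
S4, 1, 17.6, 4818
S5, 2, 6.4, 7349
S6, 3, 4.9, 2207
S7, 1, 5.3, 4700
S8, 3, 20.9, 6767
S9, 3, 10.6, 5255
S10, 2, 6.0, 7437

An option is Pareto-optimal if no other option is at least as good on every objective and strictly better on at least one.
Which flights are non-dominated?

S1, S2, S3, S7, S10

S1: not dominated (best layovers).
S2: not dominated.
S3: not dominated (best duration).
S4: dominated by S2 (layovers 1≤1, duration 11.7≤17.6, miles earned 7206≥4818).
S5: dominated by S10 (layovers 2≤2, duration 6.0≤6.4, miles earned 7437≥7349).
S6: dominated by S3 (layovers 3≤3, duration 4.6≤4.9, miles earned 2848≥2207).
S7: not dominated.
S8: dominated by S2 (layovers 1≤3, duration 11.7≤20.9, miles earned 7206≥6767).
S9: dominated by S5 (layovers 2≤3, duration 6.4≤10.6, miles earned 7349≥5255).
S10: not dominated (best miles earned).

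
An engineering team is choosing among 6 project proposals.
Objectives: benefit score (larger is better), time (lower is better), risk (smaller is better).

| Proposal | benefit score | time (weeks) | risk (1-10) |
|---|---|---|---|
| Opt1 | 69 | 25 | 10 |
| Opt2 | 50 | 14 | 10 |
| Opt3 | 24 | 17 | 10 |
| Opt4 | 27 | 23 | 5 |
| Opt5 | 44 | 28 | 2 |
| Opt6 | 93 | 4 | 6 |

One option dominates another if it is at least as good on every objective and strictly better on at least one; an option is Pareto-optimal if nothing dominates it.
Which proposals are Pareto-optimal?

Opt4, Opt5, Opt6

Opt1: dominated by Opt6 (benefit score 93≥69, time 4≤25, risk 6≤10).
Opt2: dominated by Opt6 (benefit score 93≥50, time 4≤14, risk 6≤10).
Opt3: dominated by Opt2 (benefit score 50≥24, time 14≤17, risk 10≤10).
Opt4: not dominated.
Opt5: not dominated (best risk).
Opt6: not dominated (best benefit score).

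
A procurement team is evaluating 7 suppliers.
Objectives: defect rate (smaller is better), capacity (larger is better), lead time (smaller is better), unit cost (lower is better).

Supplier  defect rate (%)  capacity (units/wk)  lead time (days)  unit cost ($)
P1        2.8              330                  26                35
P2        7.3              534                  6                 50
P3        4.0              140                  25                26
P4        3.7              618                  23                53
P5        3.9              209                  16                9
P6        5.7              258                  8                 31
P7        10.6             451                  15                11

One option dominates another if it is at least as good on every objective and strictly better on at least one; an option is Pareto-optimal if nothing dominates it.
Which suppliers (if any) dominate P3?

P5

P5: defect rate 3.9≤4.0, capacity 209≥140, lead time 16≤25, unit cost 9≤26 — dominates P3.
Others (P1, P2, P4, P6, P7) are each worse than P3 on at least one objective.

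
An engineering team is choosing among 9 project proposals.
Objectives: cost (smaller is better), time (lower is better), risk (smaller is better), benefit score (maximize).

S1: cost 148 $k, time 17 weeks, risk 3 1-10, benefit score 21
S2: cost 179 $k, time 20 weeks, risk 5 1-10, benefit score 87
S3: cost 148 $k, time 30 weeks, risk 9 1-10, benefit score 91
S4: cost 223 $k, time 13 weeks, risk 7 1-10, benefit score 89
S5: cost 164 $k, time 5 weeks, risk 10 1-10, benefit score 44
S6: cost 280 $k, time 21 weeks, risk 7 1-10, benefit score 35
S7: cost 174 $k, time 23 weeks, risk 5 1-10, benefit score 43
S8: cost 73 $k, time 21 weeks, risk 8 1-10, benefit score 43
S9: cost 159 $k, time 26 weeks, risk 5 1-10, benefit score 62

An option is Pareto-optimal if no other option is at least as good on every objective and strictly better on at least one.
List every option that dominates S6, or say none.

S2, S4

S2: cost 179≤280, time 20≤21, risk 5≤7, benefit score 87≥35 — dominates S6.
S4: cost 223≤280, time 13≤21, risk 7≤7, benefit score 89≥35 — dominates S6.
Others (S1, S3, S5, S7, S8, S9) are each worse than S6 on at least one objective.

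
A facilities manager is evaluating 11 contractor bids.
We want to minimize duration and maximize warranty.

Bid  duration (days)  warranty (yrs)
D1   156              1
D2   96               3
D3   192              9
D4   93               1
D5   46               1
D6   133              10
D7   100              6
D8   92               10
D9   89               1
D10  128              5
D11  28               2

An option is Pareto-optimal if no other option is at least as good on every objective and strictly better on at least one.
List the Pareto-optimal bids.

D8, D11

D1: dominated by D2 (duration 96≤156, warranty 3≥1).
D2: dominated by D8 (duration 92≤96, warranty 10≥3).
D3: dominated by D6 (duration 133≤192, warranty 10≥9).
D4: dominated by D5 (duration 46≤93, warranty 1≥1).
D5: dominated by D11 (duration 28≤46, warranty 2≥1).
D6: dominated by D8 (duration 92≤133, warranty 10≥10).
D7: dominated by D8 (duration 92≤100, warranty 10≥6).
D8: not dominated.
D9: dominated by D5 (duration 46≤89, warranty 1≥1).
D10: dominated by D7 (duration 100≤128, warranty 6≥5).
D11: not dominated (best duration).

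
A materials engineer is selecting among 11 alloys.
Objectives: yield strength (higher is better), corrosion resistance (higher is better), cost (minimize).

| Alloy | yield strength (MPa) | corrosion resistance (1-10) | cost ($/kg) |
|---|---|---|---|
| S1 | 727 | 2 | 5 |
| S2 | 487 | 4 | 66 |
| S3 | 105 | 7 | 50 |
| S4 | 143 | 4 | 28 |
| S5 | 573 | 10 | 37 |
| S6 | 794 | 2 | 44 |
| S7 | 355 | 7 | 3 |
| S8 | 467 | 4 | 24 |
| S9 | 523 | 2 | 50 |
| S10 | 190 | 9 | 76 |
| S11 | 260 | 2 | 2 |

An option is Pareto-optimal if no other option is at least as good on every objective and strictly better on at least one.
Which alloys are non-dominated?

S1: not dominated.
S2: dominated by S5 (yield strength 573≥487, corrosion resistance 10≥4, cost 37≤66).
S3: dominated by S5 (yield strength 573≥105, corrosion resistance 10≥7, cost 37≤50).
S4: dominated by S7 (yield strength 355≥143, corrosion resistance 7≥4, cost 3≤28).
S5: not dominated (best corrosion resistance).
S6: not dominated (best yield strength).
S7: not dominated.
S8: not dominated.
S9: dominated by S1 (yield strength 727≥523, corrosion resistance 2≥2, cost 5≤50).
S10: dominated by S5 (yield strength 573≥190, corrosion resistance 10≥9, cost 37≤76).
S11: not dominated (best cost).

S1, S5, S6, S7, S8, S11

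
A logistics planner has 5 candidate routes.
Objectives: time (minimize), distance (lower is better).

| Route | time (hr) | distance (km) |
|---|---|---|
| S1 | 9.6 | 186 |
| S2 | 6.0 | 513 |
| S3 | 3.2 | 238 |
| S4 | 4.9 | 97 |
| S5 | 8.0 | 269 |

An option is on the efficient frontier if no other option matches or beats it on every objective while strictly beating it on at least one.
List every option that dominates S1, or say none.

S4: time 4.9≤9.6, distance 97≤186 — dominates S1.
Others (S2, S3, S5) are each worse than S1 on at least one objective.

S4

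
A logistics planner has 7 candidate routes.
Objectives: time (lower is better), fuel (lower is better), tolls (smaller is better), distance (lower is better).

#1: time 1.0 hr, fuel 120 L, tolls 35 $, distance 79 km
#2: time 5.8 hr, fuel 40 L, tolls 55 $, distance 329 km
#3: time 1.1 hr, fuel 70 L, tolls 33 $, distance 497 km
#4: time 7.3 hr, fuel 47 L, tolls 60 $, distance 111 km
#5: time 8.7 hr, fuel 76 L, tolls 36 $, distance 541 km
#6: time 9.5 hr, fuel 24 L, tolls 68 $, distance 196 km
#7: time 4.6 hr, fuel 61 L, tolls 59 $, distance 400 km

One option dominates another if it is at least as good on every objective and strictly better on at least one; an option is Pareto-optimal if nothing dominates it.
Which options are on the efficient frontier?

#1: not dominated (best time).
#2: not dominated.
#3: not dominated (best tolls).
#4: not dominated.
#5: dominated by #3 (time 1.1≤8.7, fuel 70≤76, tolls 33≤36, distance 497≤541).
#6: not dominated (best fuel).
#7: not dominated.

#1, #2, #3, #4, #6, #7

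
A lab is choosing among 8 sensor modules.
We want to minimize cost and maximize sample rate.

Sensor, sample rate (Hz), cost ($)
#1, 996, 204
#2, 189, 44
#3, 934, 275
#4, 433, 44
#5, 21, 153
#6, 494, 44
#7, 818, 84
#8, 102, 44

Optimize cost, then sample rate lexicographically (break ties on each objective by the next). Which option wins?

#6

First minimize cost: best is 44, kept {#2, #4, #6, #8}.
Then maximize sample rate: best is 494, kept {#6}.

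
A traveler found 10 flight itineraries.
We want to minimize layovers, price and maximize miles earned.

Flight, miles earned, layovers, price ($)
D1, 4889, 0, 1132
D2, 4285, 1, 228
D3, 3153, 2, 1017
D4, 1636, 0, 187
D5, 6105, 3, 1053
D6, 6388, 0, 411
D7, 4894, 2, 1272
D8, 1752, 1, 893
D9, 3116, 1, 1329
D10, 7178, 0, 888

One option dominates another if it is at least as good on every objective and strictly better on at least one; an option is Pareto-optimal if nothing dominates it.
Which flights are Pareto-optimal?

D1: dominated by D6 (miles earned 6388≥4889, layovers 0≤0, price 411≤1132).
D2: not dominated.
D3: dominated by D2 (miles earned 4285≥3153, layovers 1≤2, price 228≤1017).
D4: not dominated (best price).
D5: dominated by D6 (miles earned 6388≥6105, layovers 0≤3, price 411≤1053).
D6: not dominated.
D7: dominated by D6 (miles earned 6388≥4894, layovers 0≤2, price 411≤1272).
D8: dominated by D2 (miles earned 4285≥1752, layovers 1≤1, price 228≤893).
D9: dominated by D1 (miles earned 4889≥3116, layovers 0≤1, price 1132≤1329).
D10: not dominated (best miles earned).

D2, D4, D6, D10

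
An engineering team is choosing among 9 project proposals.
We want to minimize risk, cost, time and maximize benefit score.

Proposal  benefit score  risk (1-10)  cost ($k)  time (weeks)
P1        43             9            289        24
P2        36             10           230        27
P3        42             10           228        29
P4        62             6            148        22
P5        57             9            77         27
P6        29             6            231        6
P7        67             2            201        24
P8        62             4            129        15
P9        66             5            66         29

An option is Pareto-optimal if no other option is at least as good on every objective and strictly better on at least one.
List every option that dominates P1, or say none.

P4: benefit score 62≥43, risk 6≤9, cost 148≤289, time 22≤24 — dominates P1.
P7: benefit score 67≥43, risk 2≤9, cost 201≤289, time 24≤24 — dominates P1.
P8: benefit score 62≥43, risk 4≤9, cost 129≤289, time 15≤24 — dominates P1.
Others (P2, P3, P5, P6, P9) are each worse than P1 on at least one objective.

P4, P7, P8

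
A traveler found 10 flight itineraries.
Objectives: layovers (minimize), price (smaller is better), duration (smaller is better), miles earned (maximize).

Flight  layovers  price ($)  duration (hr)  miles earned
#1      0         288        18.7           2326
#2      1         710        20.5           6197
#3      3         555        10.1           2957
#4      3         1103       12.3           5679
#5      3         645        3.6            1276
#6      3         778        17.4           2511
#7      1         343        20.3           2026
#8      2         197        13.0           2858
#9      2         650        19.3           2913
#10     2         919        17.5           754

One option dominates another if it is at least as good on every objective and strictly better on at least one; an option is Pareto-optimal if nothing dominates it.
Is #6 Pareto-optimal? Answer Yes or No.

#3 vs #6: layovers 3≤3, price 555≤778, duration 10.1≤17.4, miles earned 2957≥2511 — #3 is at least as good on every objective and strictly better on at least one, so #3 dominates #6.

No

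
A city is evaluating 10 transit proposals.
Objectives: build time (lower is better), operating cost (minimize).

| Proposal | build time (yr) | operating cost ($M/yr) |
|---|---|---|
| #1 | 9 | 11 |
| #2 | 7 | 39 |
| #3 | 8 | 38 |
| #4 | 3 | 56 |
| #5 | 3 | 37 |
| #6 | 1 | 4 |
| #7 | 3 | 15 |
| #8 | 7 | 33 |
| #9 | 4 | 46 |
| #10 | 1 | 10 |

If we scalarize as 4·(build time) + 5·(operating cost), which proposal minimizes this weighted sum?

#6

#1: 4·9 + 5·11 = 91
#2: 4·7 + 5·39 = 223
#3: 4·8 + 5·38 = 222
#4: 4·3 + 5·56 = 292
#5: 4·3 + 5·37 = 197
#6: 4·1 + 5·4 = 24
#7: 4·3 + 5·15 = 87
#8: 4·7 + 5·33 = 193
#9: 4·4 + 5·46 = 246
#10: 4·1 + 5·10 = 54
Lowest: #6 at 24.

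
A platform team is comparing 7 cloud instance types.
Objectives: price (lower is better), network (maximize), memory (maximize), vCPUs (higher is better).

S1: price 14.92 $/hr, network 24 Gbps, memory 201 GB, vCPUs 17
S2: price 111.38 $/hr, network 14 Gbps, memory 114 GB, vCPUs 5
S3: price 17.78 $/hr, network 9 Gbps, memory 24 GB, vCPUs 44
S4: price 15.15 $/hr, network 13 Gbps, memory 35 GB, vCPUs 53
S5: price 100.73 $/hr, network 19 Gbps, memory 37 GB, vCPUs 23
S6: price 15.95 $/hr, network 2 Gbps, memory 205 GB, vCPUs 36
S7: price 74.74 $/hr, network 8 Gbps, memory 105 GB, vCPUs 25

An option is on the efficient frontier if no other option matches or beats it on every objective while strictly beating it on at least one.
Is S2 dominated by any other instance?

S1 vs S2: price 14.92≤111.38, network 24≥14, memory 201≥114, vCPUs 17≥5 — S1 is at least as good on every objective and strictly better on at least one, so S1 dominates S2.

Yes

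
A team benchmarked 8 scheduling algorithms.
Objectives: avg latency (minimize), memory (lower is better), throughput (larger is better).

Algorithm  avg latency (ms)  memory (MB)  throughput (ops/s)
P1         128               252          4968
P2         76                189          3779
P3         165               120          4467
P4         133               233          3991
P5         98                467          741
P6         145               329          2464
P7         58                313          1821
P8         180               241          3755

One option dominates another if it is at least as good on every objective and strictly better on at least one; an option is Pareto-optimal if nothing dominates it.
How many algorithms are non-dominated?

5

P1: not dominated (best throughput).
P2: not dominated.
P3: not dominated (best memory).
P4: not dominated.
P5: dominated by P2 (avg latency 76≤98, memory 189≤467, throughput 3779≥741).
P6: dominated by P1 (avg latency 128≤145, memory 252≤329, throughput 4968≥2464).
P7: not dominated (best avg latency).
P8: dominated by P2 (avg latency 76≤180, memory 189≤241, throughput 3779≥3755).
Pareto-optimal: P1, P2, P3, P4, P7 → 5.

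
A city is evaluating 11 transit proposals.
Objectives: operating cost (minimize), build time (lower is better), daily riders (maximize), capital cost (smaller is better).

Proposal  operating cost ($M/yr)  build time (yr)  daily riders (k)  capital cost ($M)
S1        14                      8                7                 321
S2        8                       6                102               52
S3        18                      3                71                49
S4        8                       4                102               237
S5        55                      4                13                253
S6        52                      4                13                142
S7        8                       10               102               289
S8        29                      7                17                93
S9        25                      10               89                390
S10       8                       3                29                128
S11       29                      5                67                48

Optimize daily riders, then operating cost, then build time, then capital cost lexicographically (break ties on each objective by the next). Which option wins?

First maximize daily riders: best is 102, kept {S2, S4, S7}.
Then minimize operating cost: best is 8, kept {S2, S4, S7}.
Then minimize build time: best is 4, kept {S4}.

S4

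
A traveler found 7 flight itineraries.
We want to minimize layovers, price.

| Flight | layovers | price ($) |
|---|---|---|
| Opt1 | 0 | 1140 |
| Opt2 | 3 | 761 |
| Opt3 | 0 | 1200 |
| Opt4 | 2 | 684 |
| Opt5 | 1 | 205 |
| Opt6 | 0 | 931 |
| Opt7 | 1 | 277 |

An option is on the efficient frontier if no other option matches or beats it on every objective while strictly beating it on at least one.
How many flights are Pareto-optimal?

2

Opt1: dominated by Opt6 (layovers 0≤0, price 931≤1140).
Opt2: dominated by Opt4 (layovers 2≤3, price 684≤761).
Opt3: dominated by Opt1 (layovers 0≤0, price 1140≤1200).
Opt4: dominated by Opt5 (layovers 1≤2, price 205≤684).
Opt5: not dominated (best price).
Opt6: not dominated.
Opt7: dominated by Opt5 (layovers 1≤1, price 205≤277).
Pareto-optimal: Opt5, Opt6 → 2.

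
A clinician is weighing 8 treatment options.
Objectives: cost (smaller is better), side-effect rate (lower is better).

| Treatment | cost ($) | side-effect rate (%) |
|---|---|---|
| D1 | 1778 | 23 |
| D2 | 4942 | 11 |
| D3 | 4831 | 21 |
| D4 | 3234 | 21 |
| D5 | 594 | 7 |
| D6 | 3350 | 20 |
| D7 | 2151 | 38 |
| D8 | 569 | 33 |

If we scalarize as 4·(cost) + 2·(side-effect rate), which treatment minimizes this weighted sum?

D8

D1: 4·1778 + 2·23 = 7158
D2: 4·4942 + 2·11 = 19790
D3: 4·4831 + 2·21 = 19366
D4: 4·3234 + 2·21 = 12978
D5: 4·594 + 2·7 = 2390
D6: 4·3350 + 2·20 = 13440
D7: 4·2151 + 2·38 = 8680
D8: 4·569 + 2·33 = 2342
Lowest: D8 at 2342.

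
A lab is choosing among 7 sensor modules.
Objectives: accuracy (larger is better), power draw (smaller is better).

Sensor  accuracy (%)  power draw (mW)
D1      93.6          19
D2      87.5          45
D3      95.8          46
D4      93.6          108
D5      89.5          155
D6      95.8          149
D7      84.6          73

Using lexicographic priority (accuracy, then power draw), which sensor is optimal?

D3

First maximize accuracy: best is 95.8, kept {D3, D6}.
Then minimize power draw: best is 46, kept {D3}.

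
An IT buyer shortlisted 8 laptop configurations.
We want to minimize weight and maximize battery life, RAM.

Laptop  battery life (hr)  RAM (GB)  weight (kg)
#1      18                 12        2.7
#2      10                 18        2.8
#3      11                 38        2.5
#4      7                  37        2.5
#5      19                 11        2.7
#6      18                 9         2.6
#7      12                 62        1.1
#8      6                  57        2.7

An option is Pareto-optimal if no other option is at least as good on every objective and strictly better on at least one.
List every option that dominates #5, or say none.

#1: worse on battery life (18 vs 19).
#2: worse on battery life (10 vs 19).
#3: worse on battery life (11 vs 19).
#4: worse on battery life (7 vs 19).
#6: worse on battery life (18 vs 19).
#7: worse on battery life (12 vs 19).
#8: worse on battery life (6 vs 19).
No option dominates #5.

none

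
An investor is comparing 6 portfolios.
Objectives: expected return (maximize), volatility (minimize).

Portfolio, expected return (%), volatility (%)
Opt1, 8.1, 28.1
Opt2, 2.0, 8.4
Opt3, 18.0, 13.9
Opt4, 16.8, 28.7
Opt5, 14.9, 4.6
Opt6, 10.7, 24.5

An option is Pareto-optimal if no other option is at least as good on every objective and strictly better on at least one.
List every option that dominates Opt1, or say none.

Opt3: expected return 18.0≥8.1, volatility 13.9≤28.1 — dominates Opt1.
Opt5: expected return 14.9≥8.1, volatility 4.6≤28.1 — dominates Opt1.
Opt6: expected return 10.7≥8.1, volatility 24.5≤28.1 — dominates Opt1.
Others (Opt2, Opt4) are each worse than Opt1 on at least one objective.

Opt3, Opt5, Opt6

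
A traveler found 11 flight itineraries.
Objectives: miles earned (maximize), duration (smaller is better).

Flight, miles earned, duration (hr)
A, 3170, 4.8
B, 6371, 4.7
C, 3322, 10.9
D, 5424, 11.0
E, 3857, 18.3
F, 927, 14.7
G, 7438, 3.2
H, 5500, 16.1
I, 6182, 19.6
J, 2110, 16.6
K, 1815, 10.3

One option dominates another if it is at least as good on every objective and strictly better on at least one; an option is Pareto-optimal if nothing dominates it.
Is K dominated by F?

No

F vs K: F is worse on miles earned (927 vs 1815), so it does not dominate K.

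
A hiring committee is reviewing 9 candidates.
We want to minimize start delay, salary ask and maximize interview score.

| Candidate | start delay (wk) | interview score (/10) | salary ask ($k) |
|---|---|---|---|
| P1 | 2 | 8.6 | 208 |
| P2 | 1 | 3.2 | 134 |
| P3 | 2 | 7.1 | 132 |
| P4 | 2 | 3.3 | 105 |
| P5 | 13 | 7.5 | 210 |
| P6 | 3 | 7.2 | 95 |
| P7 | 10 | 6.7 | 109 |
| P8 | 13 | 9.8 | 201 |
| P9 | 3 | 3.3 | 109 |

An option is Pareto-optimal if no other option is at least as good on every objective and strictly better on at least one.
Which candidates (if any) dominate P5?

P1: start delay 2≤13, interview score 8.6≥7.5, salary ask 208≤210 — dominates P5.
P8: start delay 13≤13, interview score 9.8≥7.5, salary ask 201≤210 — dominates P5.
Others (P2, P3, P4, P6, P7, P9) are each worse than P5 on at least one objective.

P1, P8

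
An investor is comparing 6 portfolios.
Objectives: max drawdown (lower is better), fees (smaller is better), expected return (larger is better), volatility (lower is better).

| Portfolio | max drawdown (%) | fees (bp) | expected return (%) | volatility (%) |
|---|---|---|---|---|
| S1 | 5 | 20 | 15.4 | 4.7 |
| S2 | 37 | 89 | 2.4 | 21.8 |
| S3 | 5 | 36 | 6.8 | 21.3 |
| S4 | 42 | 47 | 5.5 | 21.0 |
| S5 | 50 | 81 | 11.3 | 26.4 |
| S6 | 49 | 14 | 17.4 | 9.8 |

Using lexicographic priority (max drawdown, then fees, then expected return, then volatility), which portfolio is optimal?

First minimize max drawdown: best is 5, kept {S1, S3}.
Then minimize fees: best is 20, kept {S1}.

S1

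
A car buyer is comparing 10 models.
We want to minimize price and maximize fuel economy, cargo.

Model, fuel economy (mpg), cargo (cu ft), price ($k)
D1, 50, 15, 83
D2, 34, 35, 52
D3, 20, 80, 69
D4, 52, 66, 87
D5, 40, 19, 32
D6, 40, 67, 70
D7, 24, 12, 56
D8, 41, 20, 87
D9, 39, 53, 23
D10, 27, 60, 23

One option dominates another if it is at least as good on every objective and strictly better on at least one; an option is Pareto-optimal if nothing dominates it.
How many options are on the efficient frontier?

7

D1: not dominated.
D2: dominated by D9 (fuel economy 39≥34, cargo 53≥35, price 23≤52).
D3: not dominated (best cargo).
D4: not dominated (best fuel economy).
D5: not dominated.
D6: not dominated.
D7: dominated by D2 (fuel economy 34≥24, cargo 35≥12, price 52≤56).
D8: dominated by D4 (fuel economy 52≥41, cargo 66≥20, price 87≤87).
D9: not dominated.
D10: not dominated.
Pareto-optimal: D1, D3, D4, D5, D6, D9, D10 → 7.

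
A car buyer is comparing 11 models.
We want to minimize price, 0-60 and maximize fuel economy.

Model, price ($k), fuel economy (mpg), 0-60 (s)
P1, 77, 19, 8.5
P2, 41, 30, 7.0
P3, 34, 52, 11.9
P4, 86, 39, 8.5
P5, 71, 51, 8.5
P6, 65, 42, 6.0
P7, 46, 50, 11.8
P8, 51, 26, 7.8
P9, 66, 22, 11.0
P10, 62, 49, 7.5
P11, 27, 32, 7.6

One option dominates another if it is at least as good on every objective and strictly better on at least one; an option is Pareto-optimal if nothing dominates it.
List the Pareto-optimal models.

P1: dominated by P2 (price 41≤77, fuel economy 30≥19, 0-60 7.0≤8.5).
P2: not dominated.
P3: not dominated (best fuel economy).
P4: dominated by P5 (price 71≤86, fuel economy 51≥39, 0-60 8.5≤8.5).
P5: not dominated.
P6: not dominated (best 0-60).
P7: not dominated.
P8: dominated by P2 (price 41≤51, fuel economy 30≥26, 0-60 7.0≤7.8).
P9: dominated by P2 (price 41≤66, fuel economy 30≥22, 0-60 7.0≤11.0).
P10: not dominated.
P11: not dominated (best price).

P2, P3, P5, P6, P7, P10, P11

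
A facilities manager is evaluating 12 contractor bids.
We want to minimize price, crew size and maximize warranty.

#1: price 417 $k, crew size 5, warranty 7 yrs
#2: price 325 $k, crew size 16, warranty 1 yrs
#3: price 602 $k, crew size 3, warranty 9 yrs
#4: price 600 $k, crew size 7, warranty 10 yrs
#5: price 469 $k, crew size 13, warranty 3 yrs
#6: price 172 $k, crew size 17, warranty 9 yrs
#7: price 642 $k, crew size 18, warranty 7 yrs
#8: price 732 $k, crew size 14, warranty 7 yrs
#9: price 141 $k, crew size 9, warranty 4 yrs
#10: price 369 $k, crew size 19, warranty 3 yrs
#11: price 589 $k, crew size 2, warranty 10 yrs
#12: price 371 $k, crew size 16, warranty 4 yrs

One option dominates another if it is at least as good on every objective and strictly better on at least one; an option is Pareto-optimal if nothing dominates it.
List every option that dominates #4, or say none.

#11: price 589≤600, crew size 2≤7, warranty 10≥10 — dominates #4.
Others (#1, #2, #3, #5, #6, #7, #8, #9, #10, #12) are each worse than #4 on at least one objective.

#11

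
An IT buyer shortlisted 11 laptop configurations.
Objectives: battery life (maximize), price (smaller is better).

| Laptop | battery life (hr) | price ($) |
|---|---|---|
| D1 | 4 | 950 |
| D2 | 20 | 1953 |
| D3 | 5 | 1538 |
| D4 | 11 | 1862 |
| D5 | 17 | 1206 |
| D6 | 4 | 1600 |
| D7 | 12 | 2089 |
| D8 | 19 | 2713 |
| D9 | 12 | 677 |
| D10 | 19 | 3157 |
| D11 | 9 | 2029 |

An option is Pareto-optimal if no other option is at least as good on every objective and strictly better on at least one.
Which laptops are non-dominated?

D2, D5, D9

D1: dominated by D9 (battery life 12≥4, price 677≤950).
D2: not dominated (best battery life).
D3: dominated by D5 (battery life 17≥5, price 1206≤1538).
D4: dominated by D5 (battery life 17≥11, price 1206≤1862).
D5: not dominated.
D6: dominated by D1 (battery life 4≥4, price 950≤1600).
D7: dominated by D2 (battery life 20≥12, price 1953≤2089).
D8: dominated by D2 (battery life 20≥19, price 1953≤2713).
D9: not dominated (best price).
D10: dominated by D2 (battery life 20≥19, price 1953≤3157).
D11: dominated by D2 (battery life 20≥9, price 1953≤2029).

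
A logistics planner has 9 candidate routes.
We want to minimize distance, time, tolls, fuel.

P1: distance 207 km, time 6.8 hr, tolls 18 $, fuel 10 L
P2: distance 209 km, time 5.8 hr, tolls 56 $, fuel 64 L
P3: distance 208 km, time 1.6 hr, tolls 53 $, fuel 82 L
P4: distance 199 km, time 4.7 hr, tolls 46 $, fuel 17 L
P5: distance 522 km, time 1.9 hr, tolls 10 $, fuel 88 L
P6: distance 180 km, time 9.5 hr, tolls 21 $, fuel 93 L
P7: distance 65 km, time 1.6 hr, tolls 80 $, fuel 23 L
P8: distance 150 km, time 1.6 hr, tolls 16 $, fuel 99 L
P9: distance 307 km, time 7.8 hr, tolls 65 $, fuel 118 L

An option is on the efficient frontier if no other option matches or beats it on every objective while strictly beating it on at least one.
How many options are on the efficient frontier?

P1: not dominated (best fuel).
P2: dominated by P4 (distance 199≤209, time 4.7≤5.8, tolls 46≤56, fuel 17≤64).
P3: not dominated.
P4: not dominated.
P5: not dominated (best tolls).
P6: not dominated.
P7: not dominated (best distance).
P8: not dominated.
P9: dominated by P1 (distance 207≤307, time 6.8≤7.8, tolls 18≤65, fuel 10≤118).
Pareto-optimal: P1, P3, P4, P5, P6, P7, P8 → 7.

7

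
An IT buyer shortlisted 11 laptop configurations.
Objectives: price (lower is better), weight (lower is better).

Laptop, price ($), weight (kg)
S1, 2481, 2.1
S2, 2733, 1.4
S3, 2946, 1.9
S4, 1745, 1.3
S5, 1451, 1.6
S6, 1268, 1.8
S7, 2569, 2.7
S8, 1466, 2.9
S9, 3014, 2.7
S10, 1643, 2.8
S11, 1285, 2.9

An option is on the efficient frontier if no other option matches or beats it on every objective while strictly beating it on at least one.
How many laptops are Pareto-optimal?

S1: dominated by S4 (price 1745≤2481, weight 1.3≤2.1).
S2: dominated by S4 (price 1745≤2733, weight 1.3≤1.4).
S3: dominated by S2 (price 2733≤2946, weight 1.4≤1.9).
S4: not dominated (best weight).
S5: not dominated.
S6: not dominated (best price).
S7: dominated by S1 (price 2481≤2569, weight 2.1≤2.7).
S8: dominated by S5 (price 1451≤1466, weight 1.6≤2.9).
S9: dominated by S1 (price 2481≤3014, weight 2.1≤2.7).
S10: dominated by S5 (price 1451≤1643, weight 1.6≤2.8).
S11: dominated by S6 (price 1268≤1285, weight 1.8≤2.9).
Pareto-optimal: S4, S5, S6 → 3.

3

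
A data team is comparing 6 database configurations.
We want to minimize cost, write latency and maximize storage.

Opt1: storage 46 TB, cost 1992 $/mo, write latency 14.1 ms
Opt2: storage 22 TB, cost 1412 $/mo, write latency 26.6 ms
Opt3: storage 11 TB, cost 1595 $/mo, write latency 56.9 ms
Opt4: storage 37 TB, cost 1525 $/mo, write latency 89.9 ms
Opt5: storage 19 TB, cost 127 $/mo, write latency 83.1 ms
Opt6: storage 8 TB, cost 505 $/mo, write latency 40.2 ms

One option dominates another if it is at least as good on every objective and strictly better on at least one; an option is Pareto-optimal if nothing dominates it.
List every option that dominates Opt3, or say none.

Opt2

Opt2: storage 22≥11, cost 1412≤1595, write latency 26.6≤56.9 — dominates Opt3.
Others (Opt1, Opt4, Opt5, Opt6) are each worse than Opt3 on at least one objective.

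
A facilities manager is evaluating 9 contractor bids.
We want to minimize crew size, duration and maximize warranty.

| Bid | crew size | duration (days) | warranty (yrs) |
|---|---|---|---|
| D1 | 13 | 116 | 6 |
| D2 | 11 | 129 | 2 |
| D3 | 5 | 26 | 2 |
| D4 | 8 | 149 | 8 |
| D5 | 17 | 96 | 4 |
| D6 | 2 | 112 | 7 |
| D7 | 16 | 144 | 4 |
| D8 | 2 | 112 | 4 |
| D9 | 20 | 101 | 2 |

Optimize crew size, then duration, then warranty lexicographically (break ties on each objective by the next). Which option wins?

D6

First minimize crew size: best is 2, kept {D6, D8}.
Then minimize duration: best is 112, kept {D6, D8}.
Then maximize warranty: best is 7, kept {D6}.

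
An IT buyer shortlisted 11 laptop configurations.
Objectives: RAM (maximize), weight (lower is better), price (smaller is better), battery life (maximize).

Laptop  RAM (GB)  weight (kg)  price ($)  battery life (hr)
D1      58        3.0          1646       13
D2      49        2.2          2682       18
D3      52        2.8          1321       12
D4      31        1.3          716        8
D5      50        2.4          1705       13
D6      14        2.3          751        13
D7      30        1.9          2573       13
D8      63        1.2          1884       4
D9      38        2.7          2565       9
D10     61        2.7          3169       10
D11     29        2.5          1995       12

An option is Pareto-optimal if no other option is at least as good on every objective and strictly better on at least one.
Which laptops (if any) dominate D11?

D5

D5: RAM 50≥29, weight 2.4≤2.5, price 1705≤1995, battery life 13≥12 — dominates D11.
Others (D1, D2, D3, D4, D6, D7, D8, D9, D10) are each worse than D11 on at least one objective.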